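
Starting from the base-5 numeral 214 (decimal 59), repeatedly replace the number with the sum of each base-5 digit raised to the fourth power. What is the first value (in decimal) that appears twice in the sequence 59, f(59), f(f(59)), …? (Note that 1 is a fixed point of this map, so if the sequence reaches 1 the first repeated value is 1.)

353

59 = (2,1,4)_5 → 2⁴ + 1⁴ + 4⁴ = 16 + 1 + 256 = 273
273 = (2,0,4,3)_5 → 2⁴ + 0⁴ + 4⁴ + 3⁴ = 16 + 0 + 256 + 81 = 353
353 = (2,4,0,3)_5 → 2⁴ + 4⁴ + 0⁴ + 3⁴ = 16 + 256 + 0 + 81 = 353  — 353 already appeared earlier.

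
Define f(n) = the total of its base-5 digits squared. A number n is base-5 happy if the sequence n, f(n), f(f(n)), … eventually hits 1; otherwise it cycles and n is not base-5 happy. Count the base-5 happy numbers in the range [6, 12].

6: 6 → 2 → 4 → 16 → 10 → 4  — not base-5 happy
7: 7 → 5 → 1  — base-5 happy
8: 8 → 10 → 4 → 16 → 10  — not base-5 happy
9: 9 → 17 → 13 → 13  — not base-5 happy
10: 10 → 4 → 16 → 10  — not base-5 happy
11: 11 → 5 → 1  — base-5 happy
12: 12 → 8 → 10 → 4 → 16 → 10  — not base-5 happy
base-5 happy: 7, 11

2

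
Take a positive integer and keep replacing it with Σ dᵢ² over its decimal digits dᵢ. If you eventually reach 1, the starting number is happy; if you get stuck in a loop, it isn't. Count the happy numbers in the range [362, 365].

2

362: 362 → 49 → 97 → 130 → 10 → 1  — happy
363: 363 → 54 → 41 → 17 → 50 → 25 → 29 → 85 → 89 → 145 → 42 → 20 → 4 → 16 → 37 → 58 → 89  — not happy
364: 364 → 61 → 37 → 58 → 89 → 145 → 42 → 20 → 4 → 16 → 37  — not happy
365: 365 → 70 → 49 → 97 → 130 → 10 → 1  — happy
happy: 362, 365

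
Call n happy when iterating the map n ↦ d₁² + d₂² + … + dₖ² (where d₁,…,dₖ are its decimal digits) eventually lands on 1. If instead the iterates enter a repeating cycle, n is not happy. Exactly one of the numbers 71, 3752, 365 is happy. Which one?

365

71: 71 → 50 → 25 → 29 → 85 → 89 → 145 → 42 → 20 → 4 → 16 → 37 → 58 → 89  — repeats 89 (not happy)
3752: 3752 → 87 → 113 → 11 → 2 → 4 → 16 → 37 → 58 → 89 → 145 → 42 → 20 → 4  — repeats 4 (not happy)
365: 365 → 70 → 49 → 97 → 130 → 10 → 1  — reaches 1 (happy)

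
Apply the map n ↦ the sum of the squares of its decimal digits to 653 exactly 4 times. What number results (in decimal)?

130

653 → 6² + 5² + 3² = 70
70 → 7² + 0² = 49
49 → 4² + 9² = 97
97 → 9² + 7² = 130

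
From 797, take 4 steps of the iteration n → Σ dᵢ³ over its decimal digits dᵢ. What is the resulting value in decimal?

371

797 → 1415
1415 → 191
191 → 731
731 → 371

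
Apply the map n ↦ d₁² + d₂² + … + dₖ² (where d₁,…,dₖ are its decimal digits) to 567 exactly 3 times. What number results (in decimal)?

4

567 → 5² + 6² + 7² = 110
110 → 1² + 1² + 0² = 2
2 → 2² = 4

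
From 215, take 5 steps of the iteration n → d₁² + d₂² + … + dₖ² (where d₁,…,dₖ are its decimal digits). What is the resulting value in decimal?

61

215 → 2² + 1² + 5² = 4 + 1 + 25 = 30
30 → 3² + 0² = 9 + 0 = 9
9 → 9² = 81
81 → 8² + 1² = 64 + 1 = 65
65 → 6² + 5² = 36 + 25 = 61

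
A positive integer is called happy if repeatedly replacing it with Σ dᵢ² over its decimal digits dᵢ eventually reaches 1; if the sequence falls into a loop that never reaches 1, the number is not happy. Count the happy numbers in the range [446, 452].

1

446: 446 → 68 → 100 → 1  — happy
447: 447 → 81 → 65 → 61 → 37 → 58 → 89 → 145 → 42 → 20 → 4 → 16 → 37  — not happy
448: 448 → 96 → 117 → 51 → 26 → 40 → 16 → 37 → 58 → 89 → 145 → 42 → 20 → 4 → 16  — not happy
449: 449 → 113 → 11 → 2 → 4 → 16 → 37 → 58 → 89 → 145 → 42 → 20 → 4  — not happy
450: 450 → 41 → 17 → 50 → 25 → 29 → 85 → 89 → 145 → 42 → 20 → 4 → 16 → 37 → 58 → 89  — not happy
451: 451 → 42 → 20 → 4 → 16 → 37 → 58 → 89 → 145 → 42  — not happy
452: 452 → 45 → 41 → 17 → 50 → 25 → 29 → 85 → 89 → 145 → 42 → 20 → 4 → 16 → 37 → 58 → 89  — not happy
happy: 446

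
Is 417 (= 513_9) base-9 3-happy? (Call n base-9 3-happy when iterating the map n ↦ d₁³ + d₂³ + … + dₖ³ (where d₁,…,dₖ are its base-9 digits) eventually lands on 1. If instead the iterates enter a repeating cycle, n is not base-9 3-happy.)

not base-9 3-happy

417 = (5,1,3)_9 → 5³ + 1³ + 3³ = 125 + 1 + 27 = 153
153 = (1,8,0)_9 → 1³ + 8³ + 0³ = 1 + 512 + 0 = 513
513 = (6,3,0)_9 → 6³ + 3³ + 0³ = 216 + 27 + 0 = 243
243 = (3,0,0)_9 → 3³ + 0³ + 0³ = 27 + 0 + 0 = 27
27 = (3,0)_9 → 3³ + 0³ = 27 + 0 = 27  — 27 already seen; the sequence cycles without reaching 1.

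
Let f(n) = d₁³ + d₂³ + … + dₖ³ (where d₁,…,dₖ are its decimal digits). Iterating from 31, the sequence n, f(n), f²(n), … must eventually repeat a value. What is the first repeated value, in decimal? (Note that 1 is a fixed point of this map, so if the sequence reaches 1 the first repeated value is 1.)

31 → 3³ + 1³ = 28
28 → 2³ + 8³ = 520
520 → 5³ + 2³ + 0³ = 133
133 → 1³ + 3³ + 3³ = 55
55 → 5³ + 5³ = 250
250 → 2³ + 5³ + 0³ = 133  — 133 already appeared earlier.

133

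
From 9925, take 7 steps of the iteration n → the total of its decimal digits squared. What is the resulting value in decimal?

9925 → 9² + 9² + 2² + 5² = 191
191 → 1² + 9² + 1² = 83
83 → 8² + 3² = 73
73 → 7² + 3² = 58
58 → 5² + 8² = 89
89 → 8² + 9² = 145
145 → 1² + 4² + 5² = 42

42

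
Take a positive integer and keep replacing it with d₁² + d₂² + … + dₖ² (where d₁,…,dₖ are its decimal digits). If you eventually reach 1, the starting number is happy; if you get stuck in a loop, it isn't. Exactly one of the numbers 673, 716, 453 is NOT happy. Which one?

673: 673 → 94 → 97 → 130 → 10 → 1  — reaches 1 (happy)
716: 716 → 86 → 100 → 1  — reaches 1 (happy)
453: 453 → 50 → 25 → 29 → 85 → 89 → 145 → 42 → 20 → 4 → 16 → 37 → 58 → 89  — repeats 89 (not happy)

453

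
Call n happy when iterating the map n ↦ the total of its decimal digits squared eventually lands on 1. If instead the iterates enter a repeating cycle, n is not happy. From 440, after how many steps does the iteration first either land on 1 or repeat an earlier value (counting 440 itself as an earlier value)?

4

440 → 4² + 4² + 0² = 16 + 16 + 0 = 32
32 → 3² + 2² = 9 + 4 = 13
13 → 1² + 3² = 1 + 9 = 10
10 → 1² + 0² = 1 + 0 = 1  — reached 1.
That took 4 steps.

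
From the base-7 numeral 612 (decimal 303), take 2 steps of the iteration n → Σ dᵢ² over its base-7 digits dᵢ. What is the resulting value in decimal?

303 = (6,1,2)_7 → 6² + 1² + 2² = 36 + 1 + 4 = 41
41 = (5,6)_7 → 5² + 6² = 25 + 36 = 61

61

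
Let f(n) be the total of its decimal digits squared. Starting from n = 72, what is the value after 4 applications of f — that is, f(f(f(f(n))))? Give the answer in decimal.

29

72 → 7² + 2² = 49 + 4 = 53
53 → 5² + 3² = 25 + 9 = 34
34 → 3² + 4² = 9 + 16 = 25
25 → 2² + 5² = 4 + 25 = 29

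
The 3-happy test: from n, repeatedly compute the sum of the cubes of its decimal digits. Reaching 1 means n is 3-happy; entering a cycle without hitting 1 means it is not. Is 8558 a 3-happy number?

8558 → 8³ + 5³ + 5³ + 8³ = 512 + 125 + 125 + 512 = 1274
1274 → 1³ + 2³ + 7³ + 4³ = 1 + 8 + 343 + 64 = 416
416 → 4³ + 1³ + 6³ = 64 + 1 + 216 = 281
281 → 2³ + 8³ + 1³ = 8 + 512 + 1 = 521
521 → 5³ + 2³ + 1³ = 125 + 8 + 1 = 134
134 → 1³ + 3³ + 4³ = 1 + 27 + 64 = 92
92 → 9³ + 2³ = 729 + 8 = 737
737 → 7³ + 3³ + 7³ = 343 + 27 + 343 = 713
713 → 7³ + 1³ + 3³ = 343 + 1 + 27 = 371
371 → 3³ + 7³ + 1³ = 27 + 343 + 1 = 371  — 371 already seen; the sequence cycles without reaching 1.

not 3-happy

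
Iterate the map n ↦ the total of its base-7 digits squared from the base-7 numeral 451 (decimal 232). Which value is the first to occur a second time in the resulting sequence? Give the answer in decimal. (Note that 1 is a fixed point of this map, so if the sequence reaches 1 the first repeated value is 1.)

232 = (4,5,1)_7 → 4² + 5² + 1² = 16 + 25 + 1 = 42
42 = (6,0)_7 → 6² + 0² = 36 + 0 = 36
36 = (5,1)_7 → 5² + 1² = 25 + 1 = 26
26 = (3,5)_7 → 3² + 5² = 9 + 25 = 34
34 = (4,6)_7 → 4² + 6² = 16 + 36 = 52
52 = (1,0,3)_7 → 1² + 0² + 3² = 1 + 0 + 9 = 10
10 = (1,3)_7 → 1² + 3² = 1 + 9 = 10  — 10 already appeared earlier.

10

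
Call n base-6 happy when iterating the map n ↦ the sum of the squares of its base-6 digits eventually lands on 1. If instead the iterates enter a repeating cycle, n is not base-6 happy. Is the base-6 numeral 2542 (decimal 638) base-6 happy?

638 = (2,5,4,2)_6 → 2² + 5² + 4² + 2² = 49
49 = (1,2,1)_6 → 1² + 2² + 1² = 6
6 = (1,0)_6 → 1² + 0² = 1  — reached 1.

base-6 happy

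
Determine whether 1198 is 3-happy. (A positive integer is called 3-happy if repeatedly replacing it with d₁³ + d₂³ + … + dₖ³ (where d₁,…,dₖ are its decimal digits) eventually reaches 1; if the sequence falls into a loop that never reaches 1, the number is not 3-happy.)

1198 → 1³ + 1³ + 9³ + 8³ = 1243
1243 → 1³ + 2³ + 4³ + 3³ = 100
100 → 1³ + 0³ + 0³ = 1  — reached 1.

3-happy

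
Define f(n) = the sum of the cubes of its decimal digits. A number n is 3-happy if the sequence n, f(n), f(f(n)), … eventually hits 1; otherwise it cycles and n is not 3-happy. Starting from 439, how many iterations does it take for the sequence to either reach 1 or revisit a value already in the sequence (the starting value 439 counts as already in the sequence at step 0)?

439 → 4³ + 3³ + 9³ = 820
820 → 8³ + 2³ + 0³ = 520
520 → 5³ + 2³ + 0³ = 133
133 → 1³ + 3³ + 3³ = 55
55 → 5³ + 5³ = 250
250 → 2³ + 5³ + 0³ = 133  — 133 repeats.
That took 6 steps.

6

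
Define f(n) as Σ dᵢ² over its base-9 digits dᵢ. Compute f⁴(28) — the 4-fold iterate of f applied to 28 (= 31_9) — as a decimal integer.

28 = (3,1)_9 → 3² + 1² = 9 + 1 = 10
10 = (1,1)_9 → 1² + 1² = 1 + 1 = 2
2 = (2)_9 → 2² = 4
4 = (4)_9 → 4² = 16

16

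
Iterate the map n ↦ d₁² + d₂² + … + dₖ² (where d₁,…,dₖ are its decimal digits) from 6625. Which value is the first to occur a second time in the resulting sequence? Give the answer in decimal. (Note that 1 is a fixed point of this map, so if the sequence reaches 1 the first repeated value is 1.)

4

6625 → 6² + 6² + 2² + 5² = 36 + 36 + 4 + 25 = 101
101 → 1² + 0² + 1² = 1 + 0 + 1 = 2
2 → 2² = 4
4 → 4² = 16
16 → 1² + 6² = 1 + 36 = 37
37 → 3² + 7² = 9 + 49 = 58
58 → 5² + 8² = 25 + 64 = 89
89 → 8² + 9² = 64 + 81 = 145
145 → 1² + 4² + 5² = 1 + 16 + 25 = 42
42 → 4² + 2² = 16 + 4 = 20
20 → 2² + 0² = 4 + 0 = 4  — 4 already appeared earlier.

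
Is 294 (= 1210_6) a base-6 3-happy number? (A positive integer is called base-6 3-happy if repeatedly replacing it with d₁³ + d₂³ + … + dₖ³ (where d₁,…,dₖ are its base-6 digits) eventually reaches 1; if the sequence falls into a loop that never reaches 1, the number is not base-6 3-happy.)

294 = (1,2,1,0)_6 → 10
10 = (1,4)_6 → 65
65 = (1,4,5)_6 → 190
190 = (5,1,4)_6 → 190  — 190 already seen; the sequence cycles without reaching 1.

not base-6 3-happy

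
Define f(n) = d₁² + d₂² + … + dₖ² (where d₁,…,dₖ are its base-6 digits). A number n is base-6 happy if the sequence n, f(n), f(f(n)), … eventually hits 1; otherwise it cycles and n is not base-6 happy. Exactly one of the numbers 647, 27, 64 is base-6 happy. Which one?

647: 647 → 79 → 6 → 1  — reaches 1 (base-6 happy)
27: 27 → 25 → 17 → 29 → 41 → 26 → 20 → 13 → 5 → 25  — repeats 25 (not base-6 happy)
64: 64 → 33 → 34 → 41 → 26 → 20 → 13 → 5 → 25 → 17 → 29 → 41  — repeats 41 (not base-6 happy)

647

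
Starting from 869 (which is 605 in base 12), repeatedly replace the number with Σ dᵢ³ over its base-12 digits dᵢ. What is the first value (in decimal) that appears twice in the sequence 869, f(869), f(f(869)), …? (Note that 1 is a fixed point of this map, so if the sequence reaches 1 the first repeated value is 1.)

1

869 = (6,0,5)_12 → 341
341 = (2,4,5)_12 → 197
197 = (1,4,5)_12 → 190
190 = (1,3,10)_12 → 1028
1028 = (7,1,8)_12 → 856
856 = (5,11,4)_12 → 1520
1520 = (10,6,8)_12 → 1728
1728 = (1,0,0,0)_12 → 1  — reached the fixed point 1.
1 → 1, so 1 is the first repeated value.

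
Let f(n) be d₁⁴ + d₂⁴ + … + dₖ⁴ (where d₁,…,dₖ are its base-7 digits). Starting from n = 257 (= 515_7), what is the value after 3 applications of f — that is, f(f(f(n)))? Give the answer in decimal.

97

257 = (5,1,5)_7 → 5⁴ + 1⁴ + 5⁴ = 625 + 1 + 625 = 1251
1251 = (3,4,3,5)_7 → 3⁴ + 4⁴ + 3⁴ + 5⁴ = 81 + 256 + 81 + 625 = 1043
1043 = (3,0,2,0)_7 → 3⁴ + 0⁴ + 2⁴ + 0⁴ = 81 + 0 + 16 + 0 = 97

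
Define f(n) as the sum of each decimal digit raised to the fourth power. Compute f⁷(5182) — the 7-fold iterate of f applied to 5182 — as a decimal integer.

6725

5182 → 5⁴ + 1⁴ + 8⁴ + 2⁴ = 4738
4738 → 4⁴ + 7⁴ + 3⁴ + 8⁴ = 6834
6834 → 6⁴ + 8⁴ + 3⁴ + 4⁴ = 5729
5729 → 5⁴ + 7⁴ + 2⁴ + 9⁴ = 9603
9603 → 9⁴ + 6⁴ + 0⁴ + 3⁴ = 7938
7938 → 7⁴ + 9⁴ + 3⁴ + 8⁴ = 13139
13139 → 1⁴ + 3⁴ + 1⁴ + 3⁴ + 9⁴ = 6725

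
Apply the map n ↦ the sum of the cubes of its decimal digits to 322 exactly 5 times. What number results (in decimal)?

370

322 → 3³ + 2³ + 2³ = 43
43 → 4³ + 3³ = 91
91 → 9³ + 1³ = 730
730 → 7³ + 3³ + 0³ = 370
370 → 3³ + 7³ + 0³ = 370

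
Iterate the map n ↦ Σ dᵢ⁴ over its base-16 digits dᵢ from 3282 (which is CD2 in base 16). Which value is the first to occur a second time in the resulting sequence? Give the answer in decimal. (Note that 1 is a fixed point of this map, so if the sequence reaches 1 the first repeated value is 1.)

30737

3282 = (12,13,2)_16 → 12⁴ + 13⁴ + 2⁴ = 49313
49313 = (12,0,10,1)_16 → 12⁴ + 0⁴ + 10⁴ + 1⁴ = 30737
30737 = (7,8,1,1)_16 → 7⁴ + 8⁴ + 1⁴ + 1⁴ = 6499
6499 = (1,9,6,3)_16 → 1⁴ + 9⁴ + 6⁴ + 3⁴ = 7939
7939 = (1,15,0,3)_16 → 1⁴ + 15⁴ + 0⁴ + 3⁴ = 50707
50707 = (12,6,1,3)_16 → 12⁴ + 6⁴ + 1⁴ + 3⁴ = 22114
22114 = (5,6,6,2)_16 → 5⁴ + 6⁴ + 6⁴ + 2⁴ = 3233
3233 = (12,10,1)_16 → 12⁴ + 10⁴ + 1⁴ = 30737  — 30737 already appeared earlier.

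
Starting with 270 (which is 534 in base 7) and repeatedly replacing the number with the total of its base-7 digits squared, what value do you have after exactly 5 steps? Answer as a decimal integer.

8

270 = (5,3,4)_7 → 5² + 3² + 4² = 25 + 9 + 16 = 50
50 = (1,0,1)_7 → 1² + 0² + 1² = 1 + 0 + 1 = 2
2 = (2)_7 → 2² = 4
4 = (4)_7 → 4² = 16
16 = (2,2)_7 → 2² + 2² = 4 + 4 = 8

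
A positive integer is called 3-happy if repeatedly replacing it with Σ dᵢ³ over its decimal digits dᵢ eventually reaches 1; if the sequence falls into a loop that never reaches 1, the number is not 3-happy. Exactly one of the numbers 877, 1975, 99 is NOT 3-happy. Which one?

99

877: 877 → 1198 → 1243 → 100 → 1  — reaches 1 (3-happy)
1975: 1975 → 1198 → 1243 → 100 → 1  — reaches 1 (3-happy)
99: 99 → 1458 → 702 → 351 → 153 → 153  — repeats 153 (not 3-happy)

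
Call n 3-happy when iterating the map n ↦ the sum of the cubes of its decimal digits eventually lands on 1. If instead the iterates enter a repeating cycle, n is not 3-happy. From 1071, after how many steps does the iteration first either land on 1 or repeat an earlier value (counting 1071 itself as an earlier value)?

1071 → 1³ + 0³ + 7³ + 1³ = 345
345 → 3³ + 4³ + 5³ = 216
216 → 2³ + 1³ + 6³ = 225
225 → 2³ + 2³ + 5³ = 141
141 → 1³ + 4³ + 1³ = 66
66 → 6³ + 6³ = 432
432 → 4³ + 3³ + 2³ = 99
99 → 9³ + 9³ = 1458
1458 → 1³ + 4³ + 5³ + 8³ = 702
702 → 7³ + 0³ + 2³ = 351
351 → 3³ + 5³ + 1³ = 153
153 → 1³ + 5³ + 3³ = 153  — 153 repeats.
That took 12 steps.

12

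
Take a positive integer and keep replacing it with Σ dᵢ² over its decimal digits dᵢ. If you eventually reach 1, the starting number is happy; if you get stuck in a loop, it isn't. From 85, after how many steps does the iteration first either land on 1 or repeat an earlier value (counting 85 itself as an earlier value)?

9

85 → 8² + 5² = 89
89 → 8² + 9² = 145
145 → 1² + 4² + 5² = 42
42 → 4² + 2² = 20
20 → 2² + 0² = 4
4 → 4² = 16
16 → 1² + 6² = 37
37 → 3² + 7² = 58
58 → 5² + 8² = 89  — 89 repeats.
That took 9 steps.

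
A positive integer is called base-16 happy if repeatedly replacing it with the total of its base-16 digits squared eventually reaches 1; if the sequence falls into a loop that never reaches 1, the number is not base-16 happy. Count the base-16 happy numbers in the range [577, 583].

2

577: 577 → 21 → 26 → 101 → 61 → 178 → 125 → 218 → 269 → 170 → 200 → 208 → 169 → 181 → 146 → 85 → 50 → 13 → 169  — not base-16 happy
578: 578 → 24 → 65 → 17 → 2 → 4 → 16 → 1  — base-16 happy
579: 579 → 29 → 170 → 200 → 208 → 169 → 181 → 146 → 85 → 50 → 13 → 169  — not base-16 happy
580: 580 → 36 → 20 → 17 → 2 → 4 → 16 → 1  — base-16 happy
581: 581 → 45 → 173 → 269 → 170 → 200 → 208 → 169 → 181 → 146 → 85 → 50 → 13 → 169  — not base-16 happy
582: 582 → 56 → 73 → 97 → 37 → 29 → 170 → 200 → 208 → 169 → 181 → 146 → 85 → 50 → 13 → 169  — not base-16 happy
583: 583 → 69 → 41 → 85 → 50 → 13 → 169 → 181 → 146 → 85  — not base-16 happy
base-16 happy: 578, 580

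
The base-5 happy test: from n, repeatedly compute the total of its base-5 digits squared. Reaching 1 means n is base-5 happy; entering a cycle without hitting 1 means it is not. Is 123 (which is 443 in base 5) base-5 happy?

123 = (4,4,3)_5 → 4² + 4² + 3² = 16 + 16 + 9 = 41
41 = (1,3,1)_5 → 1² + 3² + 1² = 1 + 9 + 1 = 11
11 = (2,1)_5 → 2² + 1² = 4 + 1 = 5
5 = (1,0)_5 → 1² + 0² = 1 + 0 = 1  — reached 1.

base-5 happy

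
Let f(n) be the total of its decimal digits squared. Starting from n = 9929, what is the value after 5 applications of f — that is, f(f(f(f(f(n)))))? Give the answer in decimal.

26

9929 → 9² + 9² + 2² + 9² = 247
247 → 2² + 4² + 7² = 69
69 → 6² + 9² = 117
117 → 1² + 1² + 7² = 51
51 → 5² + 1² = 26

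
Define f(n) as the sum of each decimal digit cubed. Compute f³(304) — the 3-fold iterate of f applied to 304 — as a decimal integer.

304 → 3³ + 0³ + 4³ = 91
91 → 9³ + 1³ = 730
730 → 7³ + 3³ + 0³ = 370

370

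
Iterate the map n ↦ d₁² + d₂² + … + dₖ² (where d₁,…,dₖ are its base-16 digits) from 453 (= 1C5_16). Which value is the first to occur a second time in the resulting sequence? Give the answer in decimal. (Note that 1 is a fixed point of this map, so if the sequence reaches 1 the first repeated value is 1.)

453 = (1,12,5)_16 → 1² + 12² + 5² = 1 + 144 + 25 = 170
170 = (10,10)_16 → 10² + 10² = 100 + 100 = 200
200 = (12,8)_16 → 12² + 8² = 144 + 64 = 208
208 = (13,0)_16 → 13² + 0² = 169 + 0 = 169
169 = (10,9)_16 → 10² + 9² = 100 + 81 = 181
181 = (11,5)_16 → 11² + 5² = 121 + 25 = 146
146 = (9,2)_16 → 9² + 2² = 81 + 4 = 85
85 = (5,5)_16 → 5² + 5² = 25 + 25 = 50
50 = (3,2)_16 → 3² + 2² = 9 + 4 = 13
13 = (13)_16 → 13² = 169  — 169 already appeared earlier.

169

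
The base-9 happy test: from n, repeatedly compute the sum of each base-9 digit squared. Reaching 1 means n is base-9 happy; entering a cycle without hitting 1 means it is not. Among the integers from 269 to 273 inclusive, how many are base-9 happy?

1

269: 269 → 77 → 89 → 65 → 53 → 89  (repeats 89)
270: 270 → 18 → 4 → 16 → 50 → 50  (repeats 50)
271: 271 → 19 → 5 → 25 → 53 → 89 → 65 → 53  (repeats 53)
272: 272 → 22 → 20 → 8 → 64 → 50 → 50  (repeats 50)
273: 273 → 27 → 9 → 1  (reaches 1)
base-9 happy: 273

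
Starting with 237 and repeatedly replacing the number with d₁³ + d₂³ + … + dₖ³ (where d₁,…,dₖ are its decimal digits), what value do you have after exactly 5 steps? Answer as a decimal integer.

237 → 2³ + 3³ + 7³ = 378
378 → 3³ + 7³ + 8³ = 882
882 → 8³ + 8³ + 2³ = 1032
1032 → 1³ + 0³ + 3³ + 2³ = 36
36 → 3³ + 6³ = 243

243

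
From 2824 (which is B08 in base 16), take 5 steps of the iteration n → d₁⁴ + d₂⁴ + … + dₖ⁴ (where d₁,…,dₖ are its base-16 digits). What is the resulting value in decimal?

2824 = (11,0,8)_16 → 18737
18737 = (4,9,3,1)_16 → 6899
6899 = (1,10,15,3)_16 → 60707
60707 = (14,13,2,3)_16 → 67074
67074 = (1,0,6,0,2)_16 → 1313

1313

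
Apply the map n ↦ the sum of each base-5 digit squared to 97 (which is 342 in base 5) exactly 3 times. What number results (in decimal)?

97 = (3,4,2)_5 → 3² + 4² + 2² = 29
29 = (1,0,4)_5 → 1² + 0² + 4² = 17
17 = (3,2)_5 → 3² + 2² = 13

13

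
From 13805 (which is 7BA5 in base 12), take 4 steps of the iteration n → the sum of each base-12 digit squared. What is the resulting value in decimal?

13805 = (7,11,10,5)_12 → 7² + 11² + 10² + 5² = 295
295 = (2,0,7)_12 → 2² + 0² + 7² = 53
53 = (4,5)_12 → 4² + 5² = 41
41 = (3,5)_12 → 3² + 5² = 34

34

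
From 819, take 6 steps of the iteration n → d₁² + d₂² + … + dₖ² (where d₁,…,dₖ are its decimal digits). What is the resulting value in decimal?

819 → 8² + 1² + 9² = 64 + 1 + 81 = 146
146 → 1² + 4² + 6² = 1 + 16 + 36 = 53
53 → 5² + 3² = 25 + 9 = 34
34 → 3² + 4² = 9 + 16 = 25
25 → 2² + 5² = 4 + 25 = 29
29 → 2² + 9² = 4 + 81 = 85

85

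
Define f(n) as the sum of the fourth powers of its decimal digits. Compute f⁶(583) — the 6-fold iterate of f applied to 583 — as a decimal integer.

583 → 5⁴ + 8⁴ + 3⁴ = 625 + 4096 + 81 = 4802
4802 → 4⁴ + 8⁴ + 0⁴ + 2⁴ = 256 + 4096 + 0 + 16 = 4368
4368 → 4⁴ + 3⁴ + 6⁴ + 8⁴ = 256 + 81 + 1296 + 4096 = 5729
5729 → 5⁴ + 7⁴ + 2⁴ + 9⁴ = 625 + 2401 + 16 + 6561 = 9603
9603 → 9⁴ + 6⁴ + 0⁴ + 3⁴ = 6561 + 1296 + 0 + 81 = 7938
7938 → 7⁴ + 9⁴ + 3⁴ + 8⁴ = 2401 + 6561 + 81 + 4096 = 13139

13139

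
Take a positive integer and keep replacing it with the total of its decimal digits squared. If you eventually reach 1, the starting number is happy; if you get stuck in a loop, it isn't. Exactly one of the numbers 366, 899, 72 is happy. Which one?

366: 366 → 81 → 65 → 61 → 37 → 58 → 89 → 145 → 42 → 20 → 4 → 16 → 37  — repeats 37 (not happy)
899: 899 → 226 → 44 → 32 → 13 → 10 → 1  — reaches 1 (happy)
72: 72 → 53 → 34 → 25 → 29 → 85 → 89 → 145 → 42 → 20 → 4 → 16 → 37 → 58 → 89  — repeats 89 (not happy)

899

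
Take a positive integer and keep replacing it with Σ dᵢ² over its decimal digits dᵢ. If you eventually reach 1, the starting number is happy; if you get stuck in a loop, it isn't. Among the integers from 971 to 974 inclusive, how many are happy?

1

971: 971 → 131 → 11 → 2 → 4 → 16 → 37 → 58 → 89 → 145 → 42 → 20 → 4  (repeats 4)
972: 972 → 134 → 26 → 40 → 16 → 37 → 58 → 89 → 145 → 42 → 20 → 4 → 16  (repeats 16)
973: 973 → 139 → 91 → 82 → 68 → 100 → 1  (reaches 1)
974: 974 → 146 → 53 → 34 → 25 → 29 → 85 → 89 → 145 → 42 → 20 → 4 → 16 → 37 → 58 → 89  (repeats 89)
happy: 973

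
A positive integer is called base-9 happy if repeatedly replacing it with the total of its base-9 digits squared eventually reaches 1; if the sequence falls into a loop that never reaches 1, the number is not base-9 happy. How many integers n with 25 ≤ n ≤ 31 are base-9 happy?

1

25: 25 → 53 → 89 → 65 → 53  (repeats 53)
26: 26 → 68 → 74 → 68  (repeats 68)
27: 27 → 9 → 1  (reaches 1)
28: 28 → 10 → 2 → 4 → 16 → 50 → 50  (repeats 50)
29: 29 → 13 → 17 → 65 → 53 → 89 → 65  (repeats 65)
30: 30 → 18 → 4 → 16 → 50 → 50  (repeats 50)
31: 31 → 25 → 53 → 89 → 65 → 53  (repeats 53)
base-9 happy: 27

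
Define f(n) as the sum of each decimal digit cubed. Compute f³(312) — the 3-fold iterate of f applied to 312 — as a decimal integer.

99

312 → 3³ + 1³ + 2³ = 36
36 → 3³ + 6³ = 243
243 → 2³ + 4³ + 3³ = 99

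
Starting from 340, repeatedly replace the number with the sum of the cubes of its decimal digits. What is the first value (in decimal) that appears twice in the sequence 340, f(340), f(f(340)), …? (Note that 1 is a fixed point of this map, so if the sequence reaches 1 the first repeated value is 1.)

370

340 → 3³ + 4³ + 0³ = 27 + 64 + 0 = 91
91 → 9³ + 1³ = 729 + 1 = 730
730 → 7³ + 3³ + 0³ = 343 + 27 + 0 = 370
370 → 3³ + 7³ + 0³ = 27 + 343 + 0 = 370  — 370 already appeared earlier.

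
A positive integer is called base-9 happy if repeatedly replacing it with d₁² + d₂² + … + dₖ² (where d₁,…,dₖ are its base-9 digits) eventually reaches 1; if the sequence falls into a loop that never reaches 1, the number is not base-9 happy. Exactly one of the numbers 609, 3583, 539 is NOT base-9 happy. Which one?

3583

609: 609 → 101 → 9 → 1  — reaches 1 (base-9 happy)
3583: 3583 → 85 → 17 → 65 → 53 → 89 → 65  — repeats 65 (not base-9 happy)
539: 539 → 125 → 81 → 1  — reaches 1 (base-9 happy)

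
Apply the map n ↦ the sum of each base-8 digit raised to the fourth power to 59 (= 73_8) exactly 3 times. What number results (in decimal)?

2177

59 = (7,3)_8 → 7⁴ + 3⁴ = 2482
2482 = (4,6,6,2)_8 → 4⁴ + 6⁴ + 6⁴ + 2⁴ = 2864
2864 = (5,4,6,0)_8 → 5⁴ + 4⁴ + 6⁴ + 0⁴ = 2177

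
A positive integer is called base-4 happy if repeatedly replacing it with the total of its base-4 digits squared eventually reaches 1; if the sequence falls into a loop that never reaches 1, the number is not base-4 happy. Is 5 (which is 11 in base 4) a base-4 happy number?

base-4 happy

5 = (1,1)_4 → 2
2 = (2)_4 → 4
4 = (1,0)_4 → 1  — reached 1.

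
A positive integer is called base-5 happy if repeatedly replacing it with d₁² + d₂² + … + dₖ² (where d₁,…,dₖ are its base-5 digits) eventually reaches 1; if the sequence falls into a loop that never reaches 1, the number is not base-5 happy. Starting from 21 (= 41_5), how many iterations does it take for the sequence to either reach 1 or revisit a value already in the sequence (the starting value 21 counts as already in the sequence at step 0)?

21 = (4,1)_5 → 4² + 1² = 16 + 1 = 17
17 = (3,2)_5 → 3² + 2² = 9 + 4 = 13
13 = (2,3)_5 → 2² + 3² = 4 + 9 = 13  — 13 repeats.
That took 3 steps.

3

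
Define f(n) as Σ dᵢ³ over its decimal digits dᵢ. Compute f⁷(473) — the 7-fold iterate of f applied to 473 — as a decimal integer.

473 → 4³ + 7³ + 3³ = 434
434 → 4³ + 3³ + 4³ = 155
155 → 1³ + 5³ + 5³ = 251
251 → 2³ + 5³ + 1³ = 134
134 → 1³ + 3³ + 4³ = 92
92 → 9³ + 2³ = 737
737 → 7³ + 3³ + 7³ = 713

713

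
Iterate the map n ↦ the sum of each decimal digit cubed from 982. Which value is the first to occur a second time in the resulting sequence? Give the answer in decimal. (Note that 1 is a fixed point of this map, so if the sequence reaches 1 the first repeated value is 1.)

982 → 9³ + 8³ + 2³ = 1249
1249 → 1³ + 2³ + 4³ + 9³ = 802
802 → 8³ + 0³ + 2³ = 520
520 → 5³ + 2³ + 0³ = 133
133 → 1³ + 3³ + 3³ = 55
55 → 5³ + 5³ = 250
250 → 2³ + 5³ + 0³ = 133  — 133 already appeared earlier.

133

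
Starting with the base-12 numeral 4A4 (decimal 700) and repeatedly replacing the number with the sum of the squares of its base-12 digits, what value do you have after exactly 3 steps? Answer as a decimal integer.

700 = (4,10,4)_12 → 132
132 = (11,0)_12 → 121
121 = (10,1)_12 → 101

101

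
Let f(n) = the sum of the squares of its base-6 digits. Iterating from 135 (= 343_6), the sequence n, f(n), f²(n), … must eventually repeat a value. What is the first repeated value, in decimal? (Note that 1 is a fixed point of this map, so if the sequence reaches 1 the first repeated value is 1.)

135 = (3,4,3)_6 → 3² + 4² + 3² = 9 + 16 + 9 = 34
34 = (5,4)_6 → 5² + 4² = 25 + 16 = 41
41 = (1,0,5)_6 → 1² + 0² + 5² = 1 + 0 + 25 = 26
26 = (4,2)_6 → 4² + 2² = 16 + 4 = 20
20 = (3,2)_6 → 3² + 2² = 9 + 4 = 13
13 = (2,1)_6 → 2² + 1² = 4 + 1 = 5
5 = (5)_6 → 5² = 25
25 = (4,1)_6 → 4² + 1² = 16 + 1 = 17
17 = (2,5)_6 → 2² + 5² = 4 + 25 = 29
29 = (4,5)_6 → 4² + 5² = 16 + 25 = 41  — 41 already appeared earlier.

41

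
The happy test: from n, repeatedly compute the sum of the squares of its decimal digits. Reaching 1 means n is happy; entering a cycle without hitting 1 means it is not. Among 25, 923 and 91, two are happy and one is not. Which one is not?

25

25: 25 → 29 → 85 → 89 → 145 → 42 → 20 → 4 → 16 → 37 → 58 → 89  — repeats 89 (not happy)
923: 923 → 94 → 97 → 130 → 10 → 1  — reaches 1 (happy)
91: 91 → 82 → 68 → 100 → 1  — reaches 1 (happy)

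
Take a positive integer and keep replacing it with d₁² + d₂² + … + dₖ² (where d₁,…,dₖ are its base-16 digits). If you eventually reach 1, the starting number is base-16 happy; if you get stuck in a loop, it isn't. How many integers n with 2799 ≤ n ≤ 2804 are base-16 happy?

2

2799: 2799 → 521 → 85 → 50 → 13 → 169 → 181 → 146 → 85  — not base-16 happy
2800: 2800 → 325 → 42 → 104 → 100 → 52 → 25 → 82 → 29 → 170 → 200 → 208 → 169 → 181 → 146 → 85 → 50 → 13 → 169  — not base-16 happy
2801: 2801 → 326 → 53 → 34 → 8 → 64 → 16 → 1  — base-16 happy
2802: 2802 → 329 → 98 → 40 → 68 → 32 → 4 → 16 → 1  — base-16 happy
2803: 2803 → 334 → 213 → 194 → 148 → 97 → 37 → 29 → 170 → 200 → 208 → 169 → 181 → 146 → 85 → 50 → 13 → 169  — not base-16 happy
2804: 2804 → 341 → 51 → 18 → 5 → 25 → 82 → 29 → 170 → 200 → 208 → 169 → 181 → 146 → 85 → 50 → 13 → 169  — not base-16 happy
base-16 happy: 2801, 2802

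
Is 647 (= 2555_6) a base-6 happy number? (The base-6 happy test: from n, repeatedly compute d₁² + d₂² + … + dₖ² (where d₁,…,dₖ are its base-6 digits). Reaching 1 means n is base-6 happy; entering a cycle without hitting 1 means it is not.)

base-6 happy

647 = (2,5,5,5)_6 → 2² + 5² + 5² + 5² = 79
79 = (2,1,1)_6 → 2² + 1² + 1² = 6
6 = (1,0)_6 → 1² + 0² = 1  — reached 1.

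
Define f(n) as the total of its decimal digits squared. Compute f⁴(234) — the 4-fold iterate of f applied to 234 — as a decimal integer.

234 → 29
29 → 85
85 → 89
89 → 145

145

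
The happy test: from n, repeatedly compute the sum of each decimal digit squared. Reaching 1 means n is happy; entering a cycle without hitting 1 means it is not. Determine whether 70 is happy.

happy

70 → 7² + 0² = 49
49 → 4² + 9² = 97
97 → 9² + 7² = 130
130 → 1² + 3² + 0² = 10
10 → 1² + 0² = 1  — reached 1.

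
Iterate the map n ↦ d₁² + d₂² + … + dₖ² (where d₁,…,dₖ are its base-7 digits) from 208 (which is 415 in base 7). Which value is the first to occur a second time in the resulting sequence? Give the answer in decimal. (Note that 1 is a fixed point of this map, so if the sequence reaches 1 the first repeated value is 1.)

10

208 = (4,1,5)_7 → 4² + 1² + 5² = 16 + 1 + 25 = 42
42 = (6,0)_7 → 6² + 0² = 36 + 0 = 36
36 = (5,1)_7 → 5² + 1² = 25 + 1 = 26
26 = (3,5)_7 → 3² + 5² = 9 + 25 = 34
34 = (4,6)_7 → 4² + 6² = 16 + 36 = 52
52 = (1,0,3)_7 → 1² + 0² + 3² = 1 + 0 + 9 = 10
10 = (1,3)_7 → 1² + 3² = 1 + 9 = 10  — 10 already appeared earlier.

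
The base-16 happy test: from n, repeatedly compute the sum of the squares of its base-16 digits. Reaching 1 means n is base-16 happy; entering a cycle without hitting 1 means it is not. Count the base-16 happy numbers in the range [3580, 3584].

3580: 3580 → 538 → 105 → 117 → 74 → 116 → 65 → 17 → 2 → 4 → 16 → 1  — base-16 happy
3581: 3581 → 563 → 22 → 37 → 29 → 170 → 200 → 208 → 169 → 181 → 146 → 85 → 50 → 13 → 169  — not base-16 happy
3582: 3582 → 590 → 216 → 233 → 277 → 27 → 122 → 149 → 106 → 136 → 128 → 64 → 16 → 1  — base-16 happy
3583: 3583 → 619 → 161 → 101 → 61 → 178 → 125 → 218 → 269 → 170 → 200 → 208 → 169 → 181 → 146 → 85 → 50 → 13 → 169  — not base-16 happy
3584: 3584 → 196 → 160 → 100 → 52 → 25 → 82 → 29 → 170 → 200 → 208 → 169 → 181 → 146 → 85 → 50 → 13 → 169  — not base-16 happy
base-16 happy: 3580, 3582

2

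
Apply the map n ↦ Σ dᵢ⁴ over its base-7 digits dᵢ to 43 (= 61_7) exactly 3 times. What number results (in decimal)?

673

43 = (6,1)_7 → 6⁴ + 1⁴ = 1297
1297 = (3,5,3,2)_7 → 3⁴ + 5⁴ + 3⁴ + 2⁴ = 803
803 = (2,2,2,5)_7 → 2⁴ + 2⁴ + 2⁴ + 5⁴ = 673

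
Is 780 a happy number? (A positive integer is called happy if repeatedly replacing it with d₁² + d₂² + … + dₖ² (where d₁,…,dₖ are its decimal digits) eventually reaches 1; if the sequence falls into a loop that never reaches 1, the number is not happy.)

780 → 7² + 8² + 0² = 113
113 → 1² + 1² + 3² = 11
11 → 1² + 1² = 2
2 → 2² = 4
4 → 4² = 16
16 → 1² + 6² = 37
37 → 3² + 7² = 58
58 → 5² + 8² = 89
89 → 8² + 9² = 145
145 → 1² + 4² + 5² = 42
42 → 4² + 2² = 20
20 → 2² + 0² = 4  — 4 already seen; the sequence cycles without reaching 1.

not happy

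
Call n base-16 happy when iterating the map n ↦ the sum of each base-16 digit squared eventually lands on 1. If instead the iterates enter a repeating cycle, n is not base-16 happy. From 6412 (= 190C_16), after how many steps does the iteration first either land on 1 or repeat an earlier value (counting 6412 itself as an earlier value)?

6412 = (1,9,0,12)_16 → 1² + 9² + 0² + 12² = 1 + 81 + 0 + 144 = 226
226 = (14,2)_16 → 14² + 2² = 196 + 4 = 200
200 = (12,8)_16 → 12² + 8² = 144 + 64 = 208
208 = (13,0)_16 → 13² + 0² = 169 + 0 = 169
169 = (10,9)_16 → 10² + 9² = 100 + 81 = 181
181 = (11,5)_16 → 11² + 5² = 121 + 25 = 146
146 = (9,2)_16 → 9² + 2² = 81 + 4 = 85
85 = (5,5)_16 → 5² + 5² = 25 + 25 = 50
50 = (3,2)_16 → 3² + 2² = 9 + 4 = 13
13 = (13)_16 → 13² = 169  — 169 repeats.
That took 10 steps.

10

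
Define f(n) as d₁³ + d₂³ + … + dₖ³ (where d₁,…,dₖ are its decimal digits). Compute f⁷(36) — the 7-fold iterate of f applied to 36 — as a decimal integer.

36 → 3³ + 6³ = 243
243 → 2³ + 4³ + 3³ = 99
99 → 9³ + 9³ = 1458
1458 → 1³ + 4³ + 5³ + 8³ = 702
702 → 7³ + 0³ + 2³ = 351
351 → 3³ + 5³ + 1³ = 153
153 → 1³ + 5³ + 3³ = 153

153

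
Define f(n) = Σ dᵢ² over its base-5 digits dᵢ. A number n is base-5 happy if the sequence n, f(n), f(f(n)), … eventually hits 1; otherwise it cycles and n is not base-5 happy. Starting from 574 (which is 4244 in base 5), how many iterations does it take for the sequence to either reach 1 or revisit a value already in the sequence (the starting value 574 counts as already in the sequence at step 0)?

574 = (4,2,4,4)_5 → 52
52 = (2,0,2)_5 → 8
8 = (1,3)_5 → 10
10 = (2,0)_5 → 4
4 = (4)_5 → 16
16 = (3,1)_5 → 10  — 10 repeats.
That took 6 steps.

6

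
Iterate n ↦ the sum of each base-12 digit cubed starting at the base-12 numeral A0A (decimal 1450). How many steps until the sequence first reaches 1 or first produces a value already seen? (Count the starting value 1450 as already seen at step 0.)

1450 = (10,0,10)_12 → 2000
2000 = (1,1,10,8)_12 → 1514
1514 = (10,6,2)_12 → 1224
1224 = (8,6,0)_12 → 728
728 = (5,0,8)_12 → 637
637 = (4,5,1)_12 → 190
190 = (1,3,10)_12 → 1028
1028 = (7,1,8)_12 → 856
856 = (5,11,4)_12 → 1520
1520 = (10,6,8)_12 → 1728
1728 = (1,0,0,0)_12 → 1  — reached 1.
That took 11 steps.

11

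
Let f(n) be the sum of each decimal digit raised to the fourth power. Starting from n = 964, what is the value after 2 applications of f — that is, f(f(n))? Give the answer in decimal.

4179

964 → 9⁴ + 6⁴ + 4⁴ = 8113
8113 → 8⁴ + 1⁴ + 1⁴ + 3⁴ = 4179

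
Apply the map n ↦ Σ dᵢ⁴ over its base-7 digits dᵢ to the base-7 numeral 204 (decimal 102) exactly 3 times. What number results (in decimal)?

2546

102 = (2,0,4)_7 → 2⁴ + 0⁴ + 4⁴ = 16 + 0 + 256 = 272
272 = (5,3,6)_7 → 5⁴ + 3⁴ + 6⁴ = 625 + 81 + 1296 = 2002
2002 = (5,5,6,0)_7 → 5⁴ + 5⁴ + 6⁴ + 0⁴ = 625 + 625 + 1296 + 0 = 2546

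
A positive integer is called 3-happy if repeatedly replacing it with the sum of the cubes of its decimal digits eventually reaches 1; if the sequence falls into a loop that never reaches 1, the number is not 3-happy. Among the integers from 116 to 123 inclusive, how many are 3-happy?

116: 116 → 218 → 521 → 134 → 92 → 737 → 713 → 371 → 371  — not 3-happy
117: 117 → 345 → 216 → 225 → 141 → 66 → 432 → 99 → 1458 → 702 → 351 → 153 → 153  — not 3-happy
118: 118 → 514 → 190 → 730 → 370 → 370  — not 3-happy
119: 119 → 731 → 371 → 371  — not 3-happy
120: 120 → 9 → 729 → 1080 → 513 → 153 → 153  — not 3-happy
121: 121 → 10 → 1  — 3-happy
122: 122 → 17 → 344 → 155 → 251 → 134 → 92 → 737 → 713 → 371 → 371  — not 3-happy
123: 123 → 36 → 243 → 99 → 1458 → 702 → 351 → 153 → 153  — not 3-happy
3-happy: 121

1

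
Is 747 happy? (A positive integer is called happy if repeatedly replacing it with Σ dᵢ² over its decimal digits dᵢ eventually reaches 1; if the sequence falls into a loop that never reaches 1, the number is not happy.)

not happy

747 → 7² + 4² + 7² = 114
114 → 1² + 1² + 4² = 18
18 → 1² + 8² = 65
65 → 6² + 5² = 61
61 → 6² + 1² = 37
37 → 3² + 7² = 58
58 → 5² + 8² = 89
89 → 8² + 9² = 145
145 → 1² + 4² + 5² = 42
42 → 4² + 2² = 20
20 → 2² + 0² = 4
4 → 4² = 16
16 → 1² + 6² = 37  — 37 already seen; the sequence cycles without reaching 1.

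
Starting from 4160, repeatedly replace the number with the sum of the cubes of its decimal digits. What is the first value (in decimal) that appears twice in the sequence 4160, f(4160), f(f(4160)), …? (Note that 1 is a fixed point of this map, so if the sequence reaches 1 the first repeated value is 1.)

4160 → 4³ + 1³ + 6³ + 0³ = 281
281 → 2³ + 8³ + 1³ = 521
521 → 5³ + 2³ + 1³ = 134
134 → 1³ + 3³ + 4³ = 92
92 → 9³ + 2³ = 737
737 → 7³ + 3³ + 7³ = 713
713 → 7³ + 1³ + 3³ = 371
371 → 3³ + 7³ + 1³ = 371  — 371 already appeared earlier.

371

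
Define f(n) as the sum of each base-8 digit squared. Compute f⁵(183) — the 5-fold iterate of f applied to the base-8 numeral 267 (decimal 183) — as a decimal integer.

183 = (2,6,7)_8 → 2² + 6² + 7² = 4 + 36 + 49 = 89
89 = (1,3,1)_8 → 1² + 3² + 1² = 1 + 9 + 1 = 11
11 = (1,3)_8 → 1² + 3² = 1 + 9 = 10
10 = (1,2)_8 → 1² + 2² = 1 + 4 = 5
5 = (5)_8 → 5² = 25

25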